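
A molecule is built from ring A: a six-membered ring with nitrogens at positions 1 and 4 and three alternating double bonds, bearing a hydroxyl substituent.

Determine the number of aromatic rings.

Ring A has a continuous p-orbital overlap around the ring; 3 ring double bonds give 6 π electrons. 6 = 4(1)+2, so ring A is aromatic (pyrazine).

1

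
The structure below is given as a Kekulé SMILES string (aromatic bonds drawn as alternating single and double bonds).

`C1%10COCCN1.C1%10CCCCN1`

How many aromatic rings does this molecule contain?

0

The SMILES encodes a six-membered saturated ring with an oxygen and an N–H nitrogen at positions 1 and 4; a six-membered saturated ring of five carbons and one N–H nitrogen.
The 6-membered ring with one oxygen and one N–H (1,4) has only sp³ atoms, so it is not fully conjugated — not aromatic (morpholine).
The 6-membered ring with one N–H has only sp³ atoms, so it is not fully conjugated — not aromatic (piperidine).
None of the rings are aromatic. Total: 0.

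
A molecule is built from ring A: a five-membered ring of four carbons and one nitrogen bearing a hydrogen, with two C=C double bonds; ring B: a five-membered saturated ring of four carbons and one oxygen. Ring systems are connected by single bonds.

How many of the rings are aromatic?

1

Ring A is planar and fully conjugated; 2 ring double bonds (4 π electrons) plus a heteroatom lone pair (2) give 6 π electrons. That satisfies 4n+2 with n=1, so ring A is aromatic (pyrrole).
Ring B has only sp³ atoms, so it is not fully conjugated — not aromatic (tetrahydrofuran).
Aromatic: A. Total: 1.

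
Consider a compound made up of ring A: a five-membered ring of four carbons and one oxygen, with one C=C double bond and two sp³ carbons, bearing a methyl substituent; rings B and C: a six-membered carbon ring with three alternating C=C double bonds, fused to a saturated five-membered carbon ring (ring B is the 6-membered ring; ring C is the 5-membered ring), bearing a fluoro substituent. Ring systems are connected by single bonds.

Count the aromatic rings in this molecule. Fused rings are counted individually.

Ring A has two sp³ carbons, so it is not fully conjugated — not aromatic (2,3-dihydrofuran).
Ring B is fully conjugated (every ring atom contributes a p orbital); 3 ring double bonds give 6 π electrons. Since 6 = 4n+2 (n=1), ring B is aromatic (benzene ring).
Ring C has three sp³ carbons, so it is not fully conjugated — not aromatic (cyclopentane ring).
Aromatic: B. Total: 1.

1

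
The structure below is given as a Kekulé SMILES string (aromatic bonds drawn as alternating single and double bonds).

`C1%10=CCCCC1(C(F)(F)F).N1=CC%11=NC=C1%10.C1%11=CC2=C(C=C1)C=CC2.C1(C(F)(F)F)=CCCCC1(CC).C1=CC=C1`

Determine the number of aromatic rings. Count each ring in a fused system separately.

2

The SMILES encodes a six-membered carbon ring with one C=C double bond; a six-membered ring with nitrogens at positions 1 and 4 and three alternating double bonds; a six-membered carbon ring with three alternating C=C double bonds, fused to a five-membered carbon ring containing one C=C double bond and one sp³ carbon; a six-membered carbon ring with one C=C double bond; a four-membered carbon ring with two alternating C=C double bonds.
The 6-membered ring has four sp³ carbons, so it is not fully conjugated — not aromatic (cyclohexene).
The 6-membered ring with two nitrogens (1,4) is planar and fully conjugated; 3 ring double bonds give 6 π electrons. Since 6 = 4n+2 (n=1), it is aromatic (pyrazine).
The second 6-membered ring is planar and fully conjugated; 3 ring double bonds give 6 π electrons. 6 = 4(1)+2, so it is aromatic (benzene ring).
The 5-membered ring has one sp³ carbon, so it is not fully conjugated — not aromatic (cyclopentene ring).
The third 6-membered ring has four sp³ carbons, so it is not fully conjugated — not aromatic (cyclohexene).
The 4-membered ring has only sp² ring atoms; a planar conformation would have a fully conjugated π system of 4 electrons. But 4 = 4(1), which is 4n not 4n+2, so it is not aromatic (cyclobutadiene) — cyclobutadiene is antiaromatic and distorts to a rectangle.
2 of the 6 rings are aromatic. Total: 2.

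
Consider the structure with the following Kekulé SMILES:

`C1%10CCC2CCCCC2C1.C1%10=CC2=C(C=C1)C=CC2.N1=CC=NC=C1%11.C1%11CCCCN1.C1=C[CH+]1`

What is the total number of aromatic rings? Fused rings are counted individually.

3

The SMILES encodes two fused six-membered saturated carbon rings; a six-membered carbon ring with three alternating C=C double bonds, fused to a five-membered carbon ring containing one C=C double bond and one sp³ carbon; a six-membered ring with nitrogens at positions 1 and 4 and three alternating double bonds; a six-membered saturated ring of five carbons and one N–H nitrogen; a three-membered all-carbon ring bearing a positive charge on one carbon, with one C=C double bond.
The 6-membered ring has only sp³ atoms, so it is not fully conjugated — not aromatic (cyclohexane ring).
The second 6-membered ring has only sp³ atoms, so it is not fully conjugated — not aromatic (cyclohexane ring).
The third 6-membered ring is fully conjugated (every ring atom contributes a p orbital); 3 ring double bonds give 6 π electrons. That satisfies 4n+2 with n=1, so it is aromatic (benzene ring).
The 5-membered ring has one sp³ carbon, so it is not fully conjugated — not aromatic (cyclopentene ring).
The 6-membered ring with two nitrogens (1,4) has a continuous p-orbital overlap around the ring; 3 ring double bonds give 6 π electrons. That satisfies 4n+2 with n=1, so it is aromatic (pyrazine).
The 6-membered ring with one N–H has only sp³ atoms, so it is not fully conjugated — not aromatic (piperidine).
The 3-membered ring has a continuous p-orbital overlap around the ring; 1 ring double bond (2 π electrons) plus the carbocation's empty p orbital (0, but keeps the ring conjugated) give 2 π electrons. That satisfies 4n+2 with n=0, so it is aromatic (cyclopropenyl cation).
3 of the 7 rings are aromatic. Total: 3.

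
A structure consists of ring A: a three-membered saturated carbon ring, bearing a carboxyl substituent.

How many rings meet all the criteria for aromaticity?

0

Ring A has only sp³ atoms, so it is not fully conjugated — not aromatic (cyclopropane).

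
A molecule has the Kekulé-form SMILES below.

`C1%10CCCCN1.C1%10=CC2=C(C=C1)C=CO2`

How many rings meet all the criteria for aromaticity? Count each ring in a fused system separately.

2

The SMILES encodes a six-membered saturated ring of five carbons and one N–H nitrogen; a six-membered carbon ring with three alternating C=C double bonds, fused to a five-membered ring containing one oxygen and two C=C double bonds.
The 6-membered ring with one N–H has only sp³ atoms, so it is not fully conjugated — not aromatic (piperidine).
The fused 6/5-membered bicyclic (with one oxygen) is a single π system with 9 sp² atoms and 10 π electrons from ring double bonds plus a heteroatom lone pair. 10 = 4(2)+2, so the system is aromatic and both rings count as aromatic (benzofuran).
2 of the 3 rings are aromatic. Total: 2.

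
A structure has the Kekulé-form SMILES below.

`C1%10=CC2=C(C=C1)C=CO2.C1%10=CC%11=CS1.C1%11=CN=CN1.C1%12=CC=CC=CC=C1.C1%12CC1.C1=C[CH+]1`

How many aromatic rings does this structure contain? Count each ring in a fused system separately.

The SMILES encodes a six-membered carbon ring with three alternating C=C double bonds, fused to a five-membered ring containing one oxygen and two C=C double bonds; a five-membered ring of four carbons and one sulfur, with two C=C double bonds; a five-membered ring with nitrogens at positions 1 and 3 (one bearing H, one in a C=N bond) and two double bonds; an eight-membered carbon ring with four alternating C=C double bonds; a three-membered saturated carbon ring; a three-membered all-carbon ring bearing a positive charge on one carbon, with one C=C double bond.
The fused 6/5-membered bicyclic (with one oxygen) is a single π system with 9 sp² atoms and 10 π electrons from ring double bonds plus a heteroatom lone pair. 10 = 4(2)+2, so the system is aromatic and both rings count as aromatic (benzofuran).
The 5-membered ring with one sulfur is fully conjugated (every ring atom contributes a p orbital); 2 ring double bonds (4 π electrons) plus a heteroatom lone pair (2) give 6 π electrons. 6 = 4(1)+2, so it is aromatic (thiophene).
The 5-membered ring with two nitrogens (one N–H, one =N–) has a continuous p-orbital overlap around the ring; 2 ring double bonds (4 π electrons) plus a heteroatom lone pair (2) give 6 π electrons. That satisfies 4n+2 with n=1, so it is aromatic (imidazole).
The 8-membered ring has only sp² ring atoms; a planar conformation would have a fully conjugated π system of 8 electrons. But 8 = 4(2), which is 4n not 4n+2, so it is not aromatic (cyclooctatetraene) — cyclooctatetraene distorts into a non-planar tub to avoid antiaromaticity.
The 3-membered ring has only sp³ atoms, so it is not fully conjugated — not aromatic (cyclopropane).
The second 3-membered ring has a continuous p-orbital overlap around the ring; 1 ring double bond (2 π electrons) plus the carbocation's empty p orbital (0, but keeps the ring conjugated) give 2 π electrons. 2 = 4(0)+2, so it is aromatic (cyclopropenyl cation).
5 of the 7 rings are aromatic. Total: 5.

5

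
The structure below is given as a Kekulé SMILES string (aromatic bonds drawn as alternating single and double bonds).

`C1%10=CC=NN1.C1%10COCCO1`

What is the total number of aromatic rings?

1

The SMILES encodes a five-membered ring with two adjacent nitrogens (one bearing H, one in a double bond) and two double bonds; a six-membered saturated ring with oxygens at positions 1 and 4.
The 5-membered ring with two adjacent nitrogens (one N–H, one =N–) is planar and fully conjugated; 2 ring double bonds (4 π electrons) plus a heteroatom lone pair (2) give 6 π electrons. Since 6 = 4n+2 (n=1), it is aromatic (pyrazole).
The 6-membered ring with two oxygens (1,4) has only sp³ atoms, so it is not fully conjugated — not aromatic (1,4-dioxane).
1 of the 2 rings is aromatic. Total: 1.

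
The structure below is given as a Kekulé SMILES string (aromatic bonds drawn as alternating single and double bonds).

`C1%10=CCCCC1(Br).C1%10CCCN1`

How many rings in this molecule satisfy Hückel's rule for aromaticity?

0

The SMILES encodes a six-membered carbon ring with one C=C double bond; a five-membered saturated ring of four carbons and one N–H nitrogen.
The 6-membered ring has four sp³ carbons, so it is not fully conjugated — not aromatic (cyclohexene).
The 5-membered ring with one N–H has only sp³ atoms, so it is not fully conjugated — not aromatic (pyrrolidine).
None of the rings are aromatic. Total: 0.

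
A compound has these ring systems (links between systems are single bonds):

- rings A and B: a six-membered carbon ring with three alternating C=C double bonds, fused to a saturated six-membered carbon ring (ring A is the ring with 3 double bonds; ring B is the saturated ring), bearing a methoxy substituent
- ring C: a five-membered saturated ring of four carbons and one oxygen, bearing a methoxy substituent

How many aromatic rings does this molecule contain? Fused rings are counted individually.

1

Ring A is planar and fully conjugated; 3 ring double bonds give 6 π electrons. Since 6 = 4n+2 (n=1), ring A is aromatic (benzene ring).
Ring B has four sp³ carbons, so it is not fully conjugated — not aromatic (cyclohexane ring).
Ring C has only sp³ atoms, so it is not fully conjugated — not aromatic (tetrahydrofuran).
Aromatic: A. Total: 1.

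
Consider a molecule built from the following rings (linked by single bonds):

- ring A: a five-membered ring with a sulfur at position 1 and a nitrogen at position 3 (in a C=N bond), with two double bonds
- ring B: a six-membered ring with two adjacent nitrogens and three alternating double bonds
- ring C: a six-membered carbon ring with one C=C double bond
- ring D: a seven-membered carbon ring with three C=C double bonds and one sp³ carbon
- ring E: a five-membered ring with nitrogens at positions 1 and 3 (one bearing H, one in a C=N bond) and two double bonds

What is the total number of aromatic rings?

Ring A is planar and fully conjugated; 2 ring double bonds (4 π electrons) plus a heteroatom lone pair (2) give 6 π electrons. Since 6 = 4n+2 (n=1), ring A is aromatic (thiazole).
Ring B is fully conjugated (every ring atom contributes a p orbital); 3 ring double bonds give 6 π electrons. Since 6 = 4n+2 (n=1), ring B is aromatic (pyridazine).
Ring C has four sp³ carbons, so it is not fully conjugated — not aromatic (cyclohexene).
Ring D has one sp³ carbon, so it is not fully conjugated — not aromatic (cycloheptatriene).
Ring E is fully conjugated (every ring atom contributes a p orbital); 2 ring double bonds (4 π electrons) plus a heteroatom lone pair (2) give 6 π electrons. That satisfies 4n+2 with n=1, so ring E is aromatic (imidazole).
Aromatic: A, B, E. Total: 3.

3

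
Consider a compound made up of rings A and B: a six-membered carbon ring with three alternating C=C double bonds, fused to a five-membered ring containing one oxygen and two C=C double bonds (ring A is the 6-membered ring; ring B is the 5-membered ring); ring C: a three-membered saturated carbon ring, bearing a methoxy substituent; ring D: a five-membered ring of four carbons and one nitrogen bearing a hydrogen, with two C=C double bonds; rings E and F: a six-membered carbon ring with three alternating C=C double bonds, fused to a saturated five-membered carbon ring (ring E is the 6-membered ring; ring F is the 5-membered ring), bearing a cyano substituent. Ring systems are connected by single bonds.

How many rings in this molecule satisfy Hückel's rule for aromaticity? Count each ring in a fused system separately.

4

Rings A and B form a fused bicyclic system (with one oxygen) with 9 sp² atoms and 10 π electrons from ring double bonds plus a heteroatom lone pair. 10 = 4(2)+2, so the system is aromatic and both rings count as aromatic (benzofuran).
Ring C has only sp³ atoms, so it is not fully conjugated — not aromatic (cyclopropane).
Ring D has a continuous p-orbital overlap around the ring; 2 ring double bonds (4 π electrons) plus a heteroatom lone pair (2) give 6 π electrons. Since 6 = 4n+2 (n=1), ring D is aromatic (pyrrole).
Ring E is planar and fully conjugated; 3 ring double bonds give 6 π electrons. That satisfies 4n+2 with n=1, so ring E is aromatic (benzene ring).
Ring F has three sp³ carbons, so it is not fully conjugated — not aromatic (cyclopentane ring).
Aromatic: A, B, D, E. Total: 4.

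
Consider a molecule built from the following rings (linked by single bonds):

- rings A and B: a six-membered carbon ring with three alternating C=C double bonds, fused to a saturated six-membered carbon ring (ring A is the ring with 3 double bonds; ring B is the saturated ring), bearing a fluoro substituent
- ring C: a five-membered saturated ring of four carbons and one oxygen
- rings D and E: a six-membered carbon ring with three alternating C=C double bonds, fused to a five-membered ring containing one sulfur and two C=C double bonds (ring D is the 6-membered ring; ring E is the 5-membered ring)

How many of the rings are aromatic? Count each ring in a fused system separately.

3

Ring A has a continuous p-orbital overlap around the ring; 3 ring double bonds give 6 π electrons. That satisfies 4n+2 with n=1, so ring A is aromatic (benzene ring).
Ring B has four sp³ carbons, so it is not fully conjugated — not aromatic (cyclohexane ring).
Ring C has only sp³ atoms, so it is not fully conjugated — not aromatic (tetrahydrofuran).
Rings D and E form a fused bicyclic system (with one sulfur) with 9 sp² atoms and 10 π electrons from ring double bonds plus a heteroatom lone pair. 10 = 4(2)+2, so the system is aromatic and both rings count as aromatic (benzothiophene).
Aromatic: A, D, E. Total: 3.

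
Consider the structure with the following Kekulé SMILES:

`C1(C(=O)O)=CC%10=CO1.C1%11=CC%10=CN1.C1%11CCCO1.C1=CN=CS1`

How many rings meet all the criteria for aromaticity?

3

The SMILES encodes a five-membered ring of four carbons and one oxygen, with two C=C double bonds; a five-membered ring of four carbons and one nitrogen bearing a hydrogen, with two C=C double bonds; a five-membered saturated ring of four carbons and one oxygen; a five-membered ring with a sulfur at position 1 and a nitrogen at position 3 (in a C=N bond), with two double bonds.
The 5-membered ring with one oxygen has a continuous p-orbital overlap around the ring; 2 ring double bonds (4 π electrons) plus a heteroatom lone pair (2) give 6 π electrons. 6 = 4(1)+2, so it is aromatic (furan).
The 5-membered ring with one N–H is planar and fully conjugated; 2 ring double bonds (4 π electrons) plus a heteroatom lone pair (2) give 6 π electrons. That satisfies 4n+2 with n=1, so it is aromatic (pyrrole).
The second 5-membered ring with one oxygen has only sp³ atoms, so it is not fully conjugated — not aromatic (tetrahydrofuran).
The 5-membered ring with one sulfur and one =N– has a continuous p-orbital overlap around the ring; 2 ring double bonds (4 π electrons) plus a heteroatom lone pair (2) give 6 π electrons. 6 = 4(1)+2, so it is aromatic (thiazole).
3 of the 4 rings are aromatic. Total: 3.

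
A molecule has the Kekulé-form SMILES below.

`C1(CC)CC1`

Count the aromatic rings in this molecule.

The SMILES encodes a three-membered saturated carbon ring.
The 3-membered ring has only sp³ atoms, so it is not fully conjugated — not aromatic (cyclopropane).

0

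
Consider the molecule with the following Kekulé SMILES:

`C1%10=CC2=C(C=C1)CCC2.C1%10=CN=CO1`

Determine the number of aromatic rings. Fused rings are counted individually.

The SMILES encodes a six-membered carbon ring with three alternating C=C double bonds, fused to a saturated five-membered carbon ring; a five-membered ring with an oxygen at position 1 and a nitrogen at position 3 (in a C=N bond), with two double bonds.
The 6-membered ring is fully conjugated (every ring atom contributes a p orbital); 3 ring double bonds give 6 π electrons. That satisfies 4n+2 with n=1, so it is aromatic (benzene ring).
The 5-membered ring has three sp³ carbons, so it is not fully conjugated — not aromatic (cyclopentane ring).
The 5-membered ring with one oxygen and one =N– is fully conjugated (every ring atom contributes a p orbital); 2 ring double bonds (4 π electrons) plus a heteroatom lone pair (2) give 6 π electrons. Since 6 = 4n+2 (n=1), it is aromatic (oxazole).
2 of the 3 rings are aromatic. Total: 2.

2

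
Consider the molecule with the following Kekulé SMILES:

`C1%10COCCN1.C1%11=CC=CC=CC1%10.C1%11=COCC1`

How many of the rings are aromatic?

0

The SMILES encodes a six-membered saturated ring with an oxygen and an N–H nitrogen at positions 1 and 4; a seven-membered carbon ring with three C=C double bonds and one sp³ carbon; a five-membered ring of four carbons and one oxygen, with one C=C double bond and two sp³ carbons.
The 6-membered ring with one oxygen and one N–H (1,4) has only sp³ atoms, so it is not fully conjugated — not aromatic (morpholine).
The 7-membered ring has one sp³ carbon, so it is not fully conjugated — not aromatic (cycloheptatriene).
The 5-membered ring with one oxygen has two sp³ carbons, so it is not fully conjugated — not aromatic (2,3-dihydrofuran).
None of the rings are aromatic. Total: 0.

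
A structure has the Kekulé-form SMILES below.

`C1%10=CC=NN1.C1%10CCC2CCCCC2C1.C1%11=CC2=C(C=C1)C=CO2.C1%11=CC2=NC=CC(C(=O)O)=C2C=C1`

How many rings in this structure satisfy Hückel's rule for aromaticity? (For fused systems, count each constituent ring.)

5

The SMILES encodes a five-membered ring with two adjacent nitrogens (one bearing H, one in a double bond) and two double bonds; two fused six-membered saturated carbon rings; a six-membered carbon ring with three alternating C=C double bonds, fused to a five-membered ring containing one oxygen and two C=C double bonds; two fused six-membered rings, each with three alternating double bonds; one ring is all carbon and the other has one ring nitrogen.
The 5-membered ring with two adjacent nitrogens (one N–H, one =N–) is planar and fully conjugated; 2 ring double bonds (4 π electrons) plus a heteroatom lone pair (2) give 6 π electrons. Since 6 = 4n+2 (n=1), it is aromatic (pyrazole).
The 6-membered ring has only sp³ atoms, so it is not fully conjugated — not aromatic (cyclohexane ring).
The second 6-membered ring has only sp³ atoms, so it is not fully conjugated — not aromatic (cyclohexane ring).
The fused 6/5-membered bicyclic (with one oxygen) is a single π system with 9 sp² atoms and 10 π electrons from ring double bonds plus a heteroatom lone pair. 10 = 4(2)+2, so the system is aromatic and both rings count as aromatic (benzofuran).
The fused 6/6-membered bicyclic (with one nitrogen) is a single π system with 10 sp² atoms and 10 π electrons from ring double bonds. 10 = 4(2)+2, so the system is aromatic and both rings count as aromatic (quinoline).
5 of the 7 rings are aromatic. Total: 5.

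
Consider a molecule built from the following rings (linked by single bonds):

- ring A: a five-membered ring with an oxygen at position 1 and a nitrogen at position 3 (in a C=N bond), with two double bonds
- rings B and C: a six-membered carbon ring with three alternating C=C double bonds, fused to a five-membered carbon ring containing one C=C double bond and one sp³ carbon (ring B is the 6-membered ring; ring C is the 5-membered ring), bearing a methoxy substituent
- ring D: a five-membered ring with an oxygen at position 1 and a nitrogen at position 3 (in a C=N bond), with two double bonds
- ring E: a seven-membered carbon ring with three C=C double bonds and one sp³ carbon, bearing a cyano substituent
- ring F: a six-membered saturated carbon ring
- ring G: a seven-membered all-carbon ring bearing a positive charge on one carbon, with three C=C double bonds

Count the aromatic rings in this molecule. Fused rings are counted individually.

Ring A is planar and fully conjugated; 2 ring double bonds (4 π electrons) plus a heteroatom lone pair (2) give 6 π electrons. 6 = 4(1)+2, so ring A is aromatic (oxazole).
Ring B has a continuous p-orbital overlap around the ring; 3 ring double bonds give 6 π electrons. Since 6 = 4n+2 (n=1), ring B is aromatic (benzene ring).
Ring C has one sp³ carbon, so it is not fully conjugated — not aromatic (cyclopentene ring).
Ring D is fully conjugated (every ring atom contributes a p orbital); 2 ring double bonds (4 π electrons) plus a heteroatom lone pair (2) give 6 π electrons. Since 6 = 4n+2 (n=1), ring D is aromatic (oxazole).
Ring E has one sp³ carbon, so it is not fully conjugated — not aromatic (cycloheptatriene).
Ring F has only sp³ atoms, so it is not fully conjugated — not aromatic (cyclohexane).
Ring G has a continuous p-orbital overlap around the ring; 3 ring double bonds (6 π electrons) plus the carbocation's empty p orbital (0, but keeps the ring conjugated) give 6 π electrons. Since 6 = 4n+2 (n=1), ring G is aromatic (tropylium cation).
Aromatic: A, B, D, G. Total: 4.

4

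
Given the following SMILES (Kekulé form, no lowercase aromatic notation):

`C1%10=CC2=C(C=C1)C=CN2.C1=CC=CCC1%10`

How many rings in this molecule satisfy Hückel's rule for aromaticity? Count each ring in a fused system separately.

The SMILES encodes a six-membered carbon ring with three alternating C=C double bonds, fused to a five-membered ring containing one N–H nitrogen and two C=C double bonds; a six-membered carbon ring with two conjugated C=C double bonds and two sp³ carbons.
The fused 6/5-membered bicyclic (with one N–H) is a single π system with 9 sp² atoms and 10 π electrons from ring double bonds plus a heteroatom lone pair. 10 = 4(2)+2, so the system is aromatic and both rings count as aromatic (indole).
The 6-membered ring has two sp³ carbons, so it is not fully conjugated — not aromatic (1,3-cyclohexadiene).
2 of the 3 rings are aromatic. Total: 2.

2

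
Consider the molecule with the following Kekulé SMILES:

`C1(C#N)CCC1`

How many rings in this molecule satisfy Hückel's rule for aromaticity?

0

The SMILES encodes a four-membered saturated carbon ring.
The 4-membered ring has only sp³ atoms, so it is not fully conjugated — not aromatic (cyclobutane).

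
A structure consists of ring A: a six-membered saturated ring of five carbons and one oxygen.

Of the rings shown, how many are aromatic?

Ring A has only sp³ atoms, so it is not fully conjugated — not aromatic (tetrahydropyran).

0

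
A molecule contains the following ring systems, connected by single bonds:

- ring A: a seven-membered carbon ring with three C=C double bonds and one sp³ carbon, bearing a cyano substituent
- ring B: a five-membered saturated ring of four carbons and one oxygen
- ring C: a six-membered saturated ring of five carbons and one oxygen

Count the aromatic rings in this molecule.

Ring A has one sp³ carbon, so it is not fully conjugated — not aromatic (cycloheptatriene).
Ring B has only sp³ atoms, so it is not fully conjugated — not aromatic (tetrahydrofuran).
Ring C has only sp³ atoms, so it is not fully conjugated — not aromatic (tetrahydropyran).
No ring is aromatic. Total: 0.

0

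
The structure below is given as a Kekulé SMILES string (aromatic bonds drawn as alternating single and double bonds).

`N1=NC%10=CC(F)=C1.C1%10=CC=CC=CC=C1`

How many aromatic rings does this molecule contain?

1

The SMILES encodes a six-membered ring with two adjacent nitrogens and three alternating double bonds; an eight-membered carbon ring with four alternating C=C double bonds.
The 6-membered ring with two nitrogens (1,2) is planar and fully conjugated; 3 ring double bonds give 6 π electrons. Since 6 = 4n+2 (n=1), it is aromatic (pyridazine).
The 8-membered ring has only sp² ring atoms; a planar conformation would have a fully conjugated π system of 8 electrons. But 8 = 4(2), which is 4n not 4n+2, so it is not aromatic (cyclooctatetraene) — cyclooctatetraene distorts into a non-planar tub to avoid antiaromaticity.
1 of the 2 rings is aromatic. Total: 1.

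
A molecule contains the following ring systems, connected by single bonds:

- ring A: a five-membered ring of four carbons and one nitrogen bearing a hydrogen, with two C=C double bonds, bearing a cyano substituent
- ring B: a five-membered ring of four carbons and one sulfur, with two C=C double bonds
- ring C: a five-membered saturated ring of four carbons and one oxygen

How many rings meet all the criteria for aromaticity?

Ring A is planar and fully conjugated; 2 ring double bonds (4 π electrons) plus a heteroatom lone pair (2) give 6 π electrons. 6 = 4(1)+2, so ring A is aromatic (pyrrole).
Ring B is fully conjugated (every ring atom contributes a p orbital); 2 ring double bonds (4 π electrons) plus a heteroatom lone pair (2) give 6 π electrons. Since 6 = 4n+2 (n=1), ring B is aromatic (thiophene).
Ring C has only sp³ atoms, so it is not fully conjugated — not aromatic (tetrahydrofuran).
Aromatic: A, B. Total: 2.

2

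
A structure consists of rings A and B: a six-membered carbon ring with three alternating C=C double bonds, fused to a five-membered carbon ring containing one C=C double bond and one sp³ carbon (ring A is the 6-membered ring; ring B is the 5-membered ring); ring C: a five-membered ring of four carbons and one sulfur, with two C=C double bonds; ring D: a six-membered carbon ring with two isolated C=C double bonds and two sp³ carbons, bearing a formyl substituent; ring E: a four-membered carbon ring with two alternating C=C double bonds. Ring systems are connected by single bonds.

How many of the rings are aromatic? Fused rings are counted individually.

Ring A is planar and fully conjugated; 3 ring double bonds give 6 π electrons. Since 6 = 4n+2 (n=1), ring A is aromatic (benzene ring).
Ring B has one sp³ carbon, so it is not fully conjugated — not aromatic (cyclopentene ring).
Ring C is planar and fully conjugated; 2 ring double bonds (4 π electrons) plus a heteroatom lone pair (2) give 6 π electrons. Since 6 = 4n+2 (n=1), ring C is aromatic (thiophene).
Ring D has two sp³ carbons, so it is not fully conjugated — not aromatic (1,4-cyclohexadiene).
Ring E has only sp² ring atoms; a planar conformation would have a fully conjugated π system of 4 electrons. But 4 = 4(1), which is 4n not 4n+2, so ring E is not aromatic (cyclobutadiene) — cyclobutadiene is antiaromatic and distorts to a rectangle.
Aromatic: A, C. Total: 2.

2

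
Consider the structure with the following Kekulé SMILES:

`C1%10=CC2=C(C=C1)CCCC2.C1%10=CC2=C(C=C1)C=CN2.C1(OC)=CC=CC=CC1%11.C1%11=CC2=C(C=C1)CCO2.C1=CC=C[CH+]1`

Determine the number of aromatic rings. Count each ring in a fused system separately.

4

The SMILES encodes a six-membered carbon ring with three alternating C=C double bonds, fused to a saturated six-membered carbon ring; a six-membered carbon ring with three alternating C=C double bonds, fused to a five-membered ring containing one N–H nitrogen and two C=C double bonds; a seven-membered carbon ring with three C=C double bonds and one sp³ carbon; a six-membered carbon ring with three alternating C=C double bonds, fused to a five-membered ring containing one oxygen and two sp³ carbons; a five-membered all-carbon ring bearing a positive charge on one carbon, with two C=C double bonds.
The 6-membered ring has a continuous p-orbital overlap around the ring; 3 ring double bonds give 6 π electrons. That satisfies 4n+2 with n=1, so it is aromatic (benzene ring).
The second 6-membered ring has four sp³ carbons, so it is not fully conjugated — not aromatic (cyclohexane ring).
The fused 6/5-membered bicyclic (with one N–H) is a single π system with 9 sp² atoms and 10 π electrons from ring double bonds plus a heteroatom lone pair. 10 = 4(2)+2, so the system is aromatic and both rings count as aromatic (indole).
The 7-membered ring has one sp³ carbon, so it is not fully conjugated — not aromatic (cycloheptatriene).
The third 6-membered ring has a continuous p-orbital overlap around the ring; 3 ring double bonds give 6 π electrons. Since 6 = 4n+2 (n=1), it is aromatic (benzene ring).
The 5-membered ring with one oxygen has two sp³ carbons, so it is not fully conjugated — not aromatic (oxolane ring).
The 5-membered ring has only sp² ring atoms; a planar conformation would have a fully conjugated π system of 4 electrons. But 4 = 4(1), which is 4n not 4n+2, so it is not aromatic (cyclopentadienyl cation).
4 of the 8 rings are aromatic. Total: 4.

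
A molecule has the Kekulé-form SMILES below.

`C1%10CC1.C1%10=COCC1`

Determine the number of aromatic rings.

0

The SMILES encodes a three-membered saturated carbon ring; a five-membered ring of four carbons and one oxygen, with one C=C double bond and two sp³ carbons.
The 3-membered ring has only sp³ atoms, so it is not fully conjugated — not aromatic (cyclopropane).
The 5-membered ring with one oxygen has two sp³ carbons, so it is not fully conjugated — not aromatic (2,3-dihydrofuran).
None of the rings are aromatic. Total: 0.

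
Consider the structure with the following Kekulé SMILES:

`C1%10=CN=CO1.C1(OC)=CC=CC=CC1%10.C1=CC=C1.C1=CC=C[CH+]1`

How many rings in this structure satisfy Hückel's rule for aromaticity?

1

The SMILES encodes a five-membered ring with an oxygen at position 1 and a nitrogen at position 3 (in a C=N bond), with two double bonds; a seven-membered carbon ring with three C=C double bonds and one sp³ carbon; a four-membered carbon ring with two alternating C=C double bonds; a five-membered all-carbon ring bearing a positive charge on one carbon, with two C=C double bonds.
The 5-membered ring with one oxygen and one =N– is planar and fully conjugated; 2 ring double bonds (4 π electrons) plus a heteroatom lone pair (2) give 6 π electrons. That satisfies 4n+2 with n=1, so it is aromatic (oxazole).
The 7-membered ring has one sp³ carbon, so it is not fully conjugated — not aromatic (cycloheptatriene).
The 4-membered ring has only sp² ring atoms; a planar conformation would have a fully conjugated π system of 4 electrons. But 4 = 4(1), which is 4n not 4n+2, so it is not aromatic (cyclobutadiene) — cyclobutadiene is antiaromatic and distorts to a rectangle.
The 5-membered ring has only sp² ring atoms; a planar conformation would have a fully conjugated π system of 4 electrons. But 4 = 4(1), which is 4n not 4n+2, so it is not aromatic (cyclopentadienyl cation).
1 of the 4 rings is aromatic. Total: 1.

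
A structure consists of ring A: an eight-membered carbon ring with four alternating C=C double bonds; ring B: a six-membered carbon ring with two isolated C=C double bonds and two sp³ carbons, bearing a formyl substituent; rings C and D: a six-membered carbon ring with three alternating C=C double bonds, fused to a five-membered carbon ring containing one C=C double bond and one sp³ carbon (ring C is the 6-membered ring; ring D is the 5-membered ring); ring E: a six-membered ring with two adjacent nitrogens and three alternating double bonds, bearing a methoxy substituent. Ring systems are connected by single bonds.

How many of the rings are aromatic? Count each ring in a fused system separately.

Ring A has only sp² ring atoms; a planar conformation would have a fully conjugated π system of 8 electrons. But 8 = 4(2), which is 4n not 4n+2, so ring A is not aromatic (cyclooctatetraene) — cyclooctatetraene distorts into a non-planar tub to avoid antiaromaticity.
Ring B has two sp³ carbons, so it is not fully conjugated — not aromatic (1,4-cyclohexadiene).
Ring C is fully conjugated (every ring atom contributes a p orbital); 3 ring double bonds give 6 π electrons. That satisfies 4n+2 with n=1, so ring C is aromatic (benzene ring).
Ring D has one sp³ carbon, so it is not fully conjugated — not aromatic (cyclopentene ring).
Ring E is fully conjugated (every ring atom contributes a p orbital); 3 ring double bonds give 6 π electrons. Since 6 = 4n+2 (n=1), ring E is aromatic (pyridazine).
Aromatic: C, E. Total: 2.

2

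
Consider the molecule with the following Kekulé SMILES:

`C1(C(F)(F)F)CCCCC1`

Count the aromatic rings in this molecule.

The SMILES encodes a six-membered saturated carbon ring.
The 6-membered ring has only sp³ atoms, so it is not fully conjugated — not aromatic (cyclohexane).

0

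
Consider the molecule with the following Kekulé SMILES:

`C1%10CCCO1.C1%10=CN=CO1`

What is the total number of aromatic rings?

1

The SMILES encodes a five-membered saturated ring of four carbons and one oxygen; a five-membered ring with an oxygen at position 1 and a nitrogen at position 3 (in a C=N bond), with two double bonds.
The 5-membered ring with one oxygen has only sp³ atoms, so it is not fully conjugated — not aromatic (tetrahydrofuran).
The 5-membered ring with one oxygen and one =N– is fully conjugated (every ring atom contributes a p orbital); 2 ring double bonds (4 π electrons) plus a heteroatom lone pair (2) give 6 π electrons. Since 6 = 4n+2 (n=1), it is aromatic (oxazole).
1 of the 2 rings is aromatic. Total: 1.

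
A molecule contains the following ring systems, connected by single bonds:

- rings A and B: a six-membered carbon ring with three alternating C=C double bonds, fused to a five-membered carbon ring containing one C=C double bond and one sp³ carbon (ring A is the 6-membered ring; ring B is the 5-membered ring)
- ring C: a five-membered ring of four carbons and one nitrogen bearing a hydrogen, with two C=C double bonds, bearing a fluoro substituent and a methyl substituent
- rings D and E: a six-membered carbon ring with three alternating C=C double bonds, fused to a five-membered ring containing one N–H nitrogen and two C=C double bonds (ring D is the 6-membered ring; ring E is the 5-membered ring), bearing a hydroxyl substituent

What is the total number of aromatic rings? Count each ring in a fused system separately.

Ring A is fully conjugated (every ring atom contributes a p orbital); 3 ring double bonds give 6 π electrons. 6 = 4(1)+2, so ring A is aromatic (benzene ring).
Ring B has one sp³ carbon, so it is not fully conjugated — not aromatic (cyclopentene ring).
Ring C is planar and fully conjugated; 2 ring double bonds (4 π electrons) plus a heteroatom lone pair (2) give 6 π electrons. Since 6 = 4n+2 (n=1), ring C is aromatic (pyrrole).
Rings D and E form a fused bicyclic system (with one N–H) with 9 sp² atoms and 10 π electrons from ring double bonds plus a heteroatom lone pair. 10 = 4(2)+2, so the system is aromatic and both rings count as aromatic (indole).
Aromatic: A, C, D, E. Total: 4.

4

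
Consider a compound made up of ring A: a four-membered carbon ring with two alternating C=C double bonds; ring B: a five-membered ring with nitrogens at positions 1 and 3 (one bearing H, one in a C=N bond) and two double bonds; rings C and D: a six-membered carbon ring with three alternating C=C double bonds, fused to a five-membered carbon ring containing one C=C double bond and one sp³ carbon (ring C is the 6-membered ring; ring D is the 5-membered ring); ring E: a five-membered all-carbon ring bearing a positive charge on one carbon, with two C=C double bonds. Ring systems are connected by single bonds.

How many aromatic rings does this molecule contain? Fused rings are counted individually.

2

Ring A has only sp² ring atoms; a planar conformation would have a fully conjugated π system of 4 electrons. But 4 = 4(1), which is 4n not 4n+2, so ring A is not aromatic (cyclobutadiene) — cyclobutadiene is antiaromatic and distorts to a rectangle.
Ring B is planar and fully conjugated; 2 ring double bonds (4 π electrons) plus a heteroatom lone pair (2) give 6 π electrons. Since 6 = 4n+2 (n=1), ring B is aromatic (imidazole).
Ring C is planar and fully conjugated; 3 ring double bonds give 6 π electrons. That satisfies 4n+2 with n=1, so ring C is aromatic (benzene ring).
Ring D has one sp³ carbon, so it is not fully conjugated — not aromatic (cyclopentene ring).
Ring E has only sp² ring atoms; a planar conformation would have a fully conjugated π system of 4 electrons. But 4 = 4(1), which is 4n not 4n+2, so ring E is not aromatic (cyclopentadienyl cation).
Aromatic: B, C. Total: 2.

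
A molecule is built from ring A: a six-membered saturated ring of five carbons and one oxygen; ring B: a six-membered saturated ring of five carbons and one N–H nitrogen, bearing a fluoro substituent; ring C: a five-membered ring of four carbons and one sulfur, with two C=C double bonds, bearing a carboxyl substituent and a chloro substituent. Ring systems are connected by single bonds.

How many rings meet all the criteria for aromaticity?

Ring A has only sp³ atoms, so it is not fully conjugated — not aromatic (tetrahydropyran).
Ring B has only sp³ atoms, so it is not fully conjugated — not aromatic (piperidine).
Ring C is planar and fully conjugated; 2 ring double bonds (4 π electrons) plus a heteroatom lone pair (2) give 6 π electrons. Since 6 = 4n+2 (n=1), ring C is aromatic (thiophene).
Aromatic: C. Total: 1.

1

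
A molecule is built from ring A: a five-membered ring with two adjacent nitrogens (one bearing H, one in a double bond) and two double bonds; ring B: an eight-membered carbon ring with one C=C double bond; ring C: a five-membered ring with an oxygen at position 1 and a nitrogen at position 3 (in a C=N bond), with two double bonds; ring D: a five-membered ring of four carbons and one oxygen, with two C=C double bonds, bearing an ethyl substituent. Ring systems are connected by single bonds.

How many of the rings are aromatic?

3

Ring A has a continuous p-orbital overlap around the ring; 2 ring double bonds (4 π electrons) plus a heteroatom lone pair (2) give 6 π electrons. 6 = 4(1)+2, so ring A is aromatic (pyrazole).
Ring B has six sp³ carbons, so it is not fully conjugated — not aromatic (cyclooctene).
Ring C is planar and fully conjugated; 2 ring double bonds (4 π electrons) plus a heteroatom lone pair (2) give 6 π electrons. That satisfies 4n+2 with n=1, so ring C is aromatic (oxazole).
Ring D is planar and fully conjugated; 2 ring double bonds (4 π electrons) plus a heteroatom lone pair (2) give 6 π electrons. 6 = 4(1)+2, so ring D is aromatic (furan).
Aromatic: A, C, D. Total: 3.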